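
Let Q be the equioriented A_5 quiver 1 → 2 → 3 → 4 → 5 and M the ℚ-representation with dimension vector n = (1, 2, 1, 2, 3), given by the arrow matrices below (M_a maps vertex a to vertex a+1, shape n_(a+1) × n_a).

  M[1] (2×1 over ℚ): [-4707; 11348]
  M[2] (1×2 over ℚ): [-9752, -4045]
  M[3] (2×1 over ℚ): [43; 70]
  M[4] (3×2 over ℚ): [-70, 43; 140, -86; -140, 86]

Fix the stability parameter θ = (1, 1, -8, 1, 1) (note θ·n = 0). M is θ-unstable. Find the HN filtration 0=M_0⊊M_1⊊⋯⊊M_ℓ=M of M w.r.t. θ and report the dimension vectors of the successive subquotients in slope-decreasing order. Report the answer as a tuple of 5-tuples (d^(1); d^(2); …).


Interval decomposition of M: I[1,4], I[2,2], I[4,5], I[5,5]^2.
HN type (ℓ=2): μ^(1)=1; μ^(2)=-2

((0, 1, 0, 2, 3); (1, 1, 1, 0, 0))


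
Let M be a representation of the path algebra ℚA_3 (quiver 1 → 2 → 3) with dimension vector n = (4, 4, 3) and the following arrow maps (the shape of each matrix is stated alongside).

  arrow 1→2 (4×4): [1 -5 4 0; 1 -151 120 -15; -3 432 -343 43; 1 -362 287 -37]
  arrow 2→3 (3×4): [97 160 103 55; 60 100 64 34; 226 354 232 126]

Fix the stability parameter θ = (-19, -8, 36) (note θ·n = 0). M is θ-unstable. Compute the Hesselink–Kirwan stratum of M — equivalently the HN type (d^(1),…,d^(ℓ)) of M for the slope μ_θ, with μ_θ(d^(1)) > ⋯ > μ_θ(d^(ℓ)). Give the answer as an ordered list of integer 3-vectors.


Interval decomposition of M: I[1,1], I[1,3]^3, I[2,2].
HN type (ℓ=3): μ^(1)=36; μ^(2)=-8; μ^(3)=-19

((0, 0, 3); (0, 4, 0); (4, 0, 0))


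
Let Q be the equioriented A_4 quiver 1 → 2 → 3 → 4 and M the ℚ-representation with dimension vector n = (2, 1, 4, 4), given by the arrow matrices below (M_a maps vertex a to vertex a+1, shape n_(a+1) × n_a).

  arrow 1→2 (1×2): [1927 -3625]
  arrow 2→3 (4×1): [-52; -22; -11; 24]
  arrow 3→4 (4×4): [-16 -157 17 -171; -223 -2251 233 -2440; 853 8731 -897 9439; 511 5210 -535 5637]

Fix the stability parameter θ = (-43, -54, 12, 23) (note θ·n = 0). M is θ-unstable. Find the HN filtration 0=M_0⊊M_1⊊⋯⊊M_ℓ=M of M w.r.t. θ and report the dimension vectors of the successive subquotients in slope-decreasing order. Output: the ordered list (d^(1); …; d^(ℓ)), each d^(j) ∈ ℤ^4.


Interval decomposition of M: I[1,1], I[1,4], I[3,4]^3.
HN type (ℓ=4): μ^(1)=23; μ^(2)=12; μ^(3)=-43; μ^(4)=-97/2

((0, 0, 0, 4); (0, 0, 4, 0); (1, 0, 0, 0); (1, 1, 0, 0))


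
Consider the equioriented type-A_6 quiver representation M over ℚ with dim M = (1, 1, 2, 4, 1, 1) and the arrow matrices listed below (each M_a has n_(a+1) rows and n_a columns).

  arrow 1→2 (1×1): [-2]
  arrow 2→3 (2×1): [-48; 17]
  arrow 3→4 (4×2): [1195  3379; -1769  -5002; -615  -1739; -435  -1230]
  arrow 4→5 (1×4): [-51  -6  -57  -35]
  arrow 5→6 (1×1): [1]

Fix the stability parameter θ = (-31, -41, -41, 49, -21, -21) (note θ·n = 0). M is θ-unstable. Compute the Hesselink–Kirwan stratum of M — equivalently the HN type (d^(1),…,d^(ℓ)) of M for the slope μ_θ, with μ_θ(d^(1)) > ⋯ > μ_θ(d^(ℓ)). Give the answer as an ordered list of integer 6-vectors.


Via rank(M_{q-1}∘⋯∘M_p): M ≅ I[1,4], I[3,6], I[4,4]^2.
μ_θ-semistable layers: μ^(1)=49; μ^(2)=7/3; μ^(3)=-113/3; μ^(4)=-41

((0, 0, 0, 3, 0, 0); (0, 0, 0, 1, 1, 1); (1, 1, 1, 0, 0, 0); (0, 0, 1, 0, 0, 0))


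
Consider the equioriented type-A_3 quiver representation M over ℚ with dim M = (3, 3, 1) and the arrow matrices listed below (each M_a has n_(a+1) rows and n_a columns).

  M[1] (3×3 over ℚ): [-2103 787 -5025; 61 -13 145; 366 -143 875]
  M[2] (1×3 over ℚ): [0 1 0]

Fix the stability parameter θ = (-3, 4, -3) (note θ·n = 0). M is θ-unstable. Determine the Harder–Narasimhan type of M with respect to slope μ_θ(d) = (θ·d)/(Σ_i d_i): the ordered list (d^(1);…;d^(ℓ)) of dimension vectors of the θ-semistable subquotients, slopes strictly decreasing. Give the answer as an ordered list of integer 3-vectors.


Interval decomposition of M: I[1,2]^2, I[1,3].
HN type (ℓ=3): μ^(1)=4; μ^(2)=1/2; μ^(3)=-3

((0, 2, 0); (0, 1, 1); (3, 0, 0))


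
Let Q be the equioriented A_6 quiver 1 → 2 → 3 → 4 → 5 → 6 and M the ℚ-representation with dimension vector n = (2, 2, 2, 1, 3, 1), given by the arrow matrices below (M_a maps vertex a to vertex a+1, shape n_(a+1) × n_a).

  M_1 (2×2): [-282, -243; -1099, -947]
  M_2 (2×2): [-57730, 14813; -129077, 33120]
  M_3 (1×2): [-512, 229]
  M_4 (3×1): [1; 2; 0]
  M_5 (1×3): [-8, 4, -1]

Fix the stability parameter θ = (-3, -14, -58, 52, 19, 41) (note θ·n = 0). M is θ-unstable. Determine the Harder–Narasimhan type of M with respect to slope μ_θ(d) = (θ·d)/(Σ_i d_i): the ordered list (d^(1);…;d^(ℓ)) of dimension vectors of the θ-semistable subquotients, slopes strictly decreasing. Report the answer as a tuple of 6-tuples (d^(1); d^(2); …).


Via rank(M_{q-1}∘⋯∘M_p): M ≅ I[1,3], I[1,5], I[5,5], I[5,6].
μ_θ-semistable layers: μ^(1)=41; μ^(2)=71/2; μ^(3)=19; μ^(4)=-25

((0, 0, 0, 0, 0, 1); (0, 0, 0, 1, 1, 0); (0, 0, 0, 0, 2, 0); (2, 2, 2, 0, 0, 0))


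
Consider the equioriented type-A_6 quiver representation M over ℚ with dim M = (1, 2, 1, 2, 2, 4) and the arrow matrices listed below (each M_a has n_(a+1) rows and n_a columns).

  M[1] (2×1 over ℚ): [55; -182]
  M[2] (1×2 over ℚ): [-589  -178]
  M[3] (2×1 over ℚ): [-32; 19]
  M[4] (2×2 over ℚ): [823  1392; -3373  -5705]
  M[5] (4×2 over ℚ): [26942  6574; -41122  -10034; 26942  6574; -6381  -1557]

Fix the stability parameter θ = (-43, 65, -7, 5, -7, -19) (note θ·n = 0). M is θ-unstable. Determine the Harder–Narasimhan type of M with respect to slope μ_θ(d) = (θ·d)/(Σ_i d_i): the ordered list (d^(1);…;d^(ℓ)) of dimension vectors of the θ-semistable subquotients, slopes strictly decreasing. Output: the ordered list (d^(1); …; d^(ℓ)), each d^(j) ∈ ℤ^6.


Via rank(M_{q-1}∘⋯∘M_p): M ≅ I[1,6], I[2,2], I[4,5], I[6,6]^3.
μ_θ-semistable layers: μ^(1)=65; μ^(2)=37/5; μ^(3)=-1; μ^(4)=-19; μ^(5)=-43

((0, 1, 0, 0, 0, 0); (0, 1, 1, 1, 1, 1); (0, 0, 0, 1, 1, 0); (0, 0, 0, 0, 0, 3); (1, 0, 0, 0, 0, 0))


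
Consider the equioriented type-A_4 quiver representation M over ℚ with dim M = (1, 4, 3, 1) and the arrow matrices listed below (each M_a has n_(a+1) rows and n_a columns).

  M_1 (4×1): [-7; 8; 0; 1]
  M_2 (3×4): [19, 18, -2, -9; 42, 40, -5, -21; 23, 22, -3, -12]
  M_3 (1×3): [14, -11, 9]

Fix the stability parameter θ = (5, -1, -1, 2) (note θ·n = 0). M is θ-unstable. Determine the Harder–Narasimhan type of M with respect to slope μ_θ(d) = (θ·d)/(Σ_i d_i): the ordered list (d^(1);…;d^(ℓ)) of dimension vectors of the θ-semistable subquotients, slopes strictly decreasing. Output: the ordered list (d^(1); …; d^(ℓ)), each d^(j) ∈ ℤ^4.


Interval decomposition of M: I[1,3], I[2,2]^2, I[2,4], I[3,3].
HN type (ℓ=3): μ^(1)=2; μ^(2)=1; μ^(3)=-1

((0, 0, 0, 1); (1, 1, 1, 0); (0, 3, 2, 0))


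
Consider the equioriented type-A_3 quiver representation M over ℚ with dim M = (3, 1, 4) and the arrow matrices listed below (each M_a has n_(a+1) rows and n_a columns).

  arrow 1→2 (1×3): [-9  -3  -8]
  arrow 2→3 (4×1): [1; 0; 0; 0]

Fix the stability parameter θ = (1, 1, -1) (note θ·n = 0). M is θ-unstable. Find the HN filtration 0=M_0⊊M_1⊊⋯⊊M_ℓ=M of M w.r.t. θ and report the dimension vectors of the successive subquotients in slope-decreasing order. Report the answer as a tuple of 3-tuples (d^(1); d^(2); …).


Interval decomposition of M: I[1,1]^2, I[1,3], I[3,3]^3.
HN type (ℓ=3): μ^(1)=1; μ^(2)=1/3; μ^(3)=-1

((2, 0, 0); (1, 1, 1); (0, 0, 3))


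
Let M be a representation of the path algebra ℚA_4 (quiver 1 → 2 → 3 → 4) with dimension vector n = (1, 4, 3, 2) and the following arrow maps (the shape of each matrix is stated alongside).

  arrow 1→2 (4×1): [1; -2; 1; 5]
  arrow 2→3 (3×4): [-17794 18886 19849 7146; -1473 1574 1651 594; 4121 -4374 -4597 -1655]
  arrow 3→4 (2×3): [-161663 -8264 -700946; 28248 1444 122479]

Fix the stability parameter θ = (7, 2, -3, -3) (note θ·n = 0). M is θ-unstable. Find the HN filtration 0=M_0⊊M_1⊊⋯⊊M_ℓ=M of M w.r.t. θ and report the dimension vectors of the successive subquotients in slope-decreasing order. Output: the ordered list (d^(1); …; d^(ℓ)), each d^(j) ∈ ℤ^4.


Via rank(M_{q-1}∘⋯∘M_p): M ≅ I[1,4], I[2,2], I[2,3], I[2,4].
μ_θ-semistable layers: μ^(1)=2; μ^(2)=3/4; μ^(3)=-1/2; μ^(4)=-4/3

((0, 1, 0, 0); (1, 1, 1, 1); (0, 1, 1, 0); (0, 1, 1, 1))


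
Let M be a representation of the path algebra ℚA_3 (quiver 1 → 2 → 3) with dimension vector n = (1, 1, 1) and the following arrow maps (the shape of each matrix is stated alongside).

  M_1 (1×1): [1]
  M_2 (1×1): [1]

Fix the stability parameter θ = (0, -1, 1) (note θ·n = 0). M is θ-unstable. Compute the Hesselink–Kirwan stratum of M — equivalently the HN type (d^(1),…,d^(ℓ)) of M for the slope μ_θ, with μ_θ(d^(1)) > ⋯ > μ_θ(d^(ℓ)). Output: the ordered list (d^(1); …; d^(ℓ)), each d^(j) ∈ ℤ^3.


Barcode: M ≅ I[1,3]. HN layers by μ_θ (2 steps, strictly decreasing):
  μ^(1)=1; μ^(2)=-1/2

((0, 0, 1); (1, 1, 0))


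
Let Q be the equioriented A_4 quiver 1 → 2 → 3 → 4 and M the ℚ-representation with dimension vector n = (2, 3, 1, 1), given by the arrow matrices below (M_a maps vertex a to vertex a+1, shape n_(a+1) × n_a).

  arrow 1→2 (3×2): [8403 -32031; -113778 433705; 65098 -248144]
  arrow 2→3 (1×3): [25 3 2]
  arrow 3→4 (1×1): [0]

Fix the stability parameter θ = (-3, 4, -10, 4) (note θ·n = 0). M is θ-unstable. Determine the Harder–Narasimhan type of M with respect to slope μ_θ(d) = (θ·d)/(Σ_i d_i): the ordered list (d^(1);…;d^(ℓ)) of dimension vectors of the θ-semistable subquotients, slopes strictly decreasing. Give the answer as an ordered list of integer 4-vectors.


Via rank(M_{q-1}∘⋯∘M_p): M ≅ I[1,2], I[1,3], I[2,2], I[4,4].
μ_θ-semistable layers: μ^(1)=4; μ^(2)=-3

((0, 2, 0, 1); (2, 1, 1, 0))


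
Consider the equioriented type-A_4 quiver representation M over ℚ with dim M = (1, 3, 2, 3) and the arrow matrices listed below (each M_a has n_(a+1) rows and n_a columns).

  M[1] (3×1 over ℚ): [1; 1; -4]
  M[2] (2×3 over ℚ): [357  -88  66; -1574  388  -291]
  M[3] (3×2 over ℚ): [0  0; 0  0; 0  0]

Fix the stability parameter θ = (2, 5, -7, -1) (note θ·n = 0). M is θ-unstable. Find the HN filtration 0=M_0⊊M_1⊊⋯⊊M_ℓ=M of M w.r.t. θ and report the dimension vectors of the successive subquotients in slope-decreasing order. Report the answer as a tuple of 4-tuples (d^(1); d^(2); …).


Barcode: M ≅ I[1,3], I[2,2], I[2,3], I[4,4]^3. HN layers by μ_θ (3 steps, strictly decreasing):
  μ^(1)=5; μ^(2)=0; μ^(3)=-1

((0, 1, 0, 0); (1, 1, 1, 0); (0, 1, 1, 3))


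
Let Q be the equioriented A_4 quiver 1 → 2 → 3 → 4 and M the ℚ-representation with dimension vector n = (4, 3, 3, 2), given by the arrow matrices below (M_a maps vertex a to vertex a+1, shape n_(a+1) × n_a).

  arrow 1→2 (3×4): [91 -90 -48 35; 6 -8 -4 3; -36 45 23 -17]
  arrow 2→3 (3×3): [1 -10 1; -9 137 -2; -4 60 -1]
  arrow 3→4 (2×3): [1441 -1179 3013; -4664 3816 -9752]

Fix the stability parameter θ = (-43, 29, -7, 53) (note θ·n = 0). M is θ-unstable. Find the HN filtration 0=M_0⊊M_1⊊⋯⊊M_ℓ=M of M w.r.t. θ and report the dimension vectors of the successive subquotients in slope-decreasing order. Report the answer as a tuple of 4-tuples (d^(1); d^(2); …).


Via rank(M_{q-1}∘⋯∘M_p): M ≅ I[1,1], I[1,3]^2, I[1,4], I[4,4].
μ_θ-semistable layers: μ^(1)=53; μ^(2)=11; μ^(3)=-43

((0, 0, 0, 2); (0, 3, 3, 0); (4, 0, 0, 0))


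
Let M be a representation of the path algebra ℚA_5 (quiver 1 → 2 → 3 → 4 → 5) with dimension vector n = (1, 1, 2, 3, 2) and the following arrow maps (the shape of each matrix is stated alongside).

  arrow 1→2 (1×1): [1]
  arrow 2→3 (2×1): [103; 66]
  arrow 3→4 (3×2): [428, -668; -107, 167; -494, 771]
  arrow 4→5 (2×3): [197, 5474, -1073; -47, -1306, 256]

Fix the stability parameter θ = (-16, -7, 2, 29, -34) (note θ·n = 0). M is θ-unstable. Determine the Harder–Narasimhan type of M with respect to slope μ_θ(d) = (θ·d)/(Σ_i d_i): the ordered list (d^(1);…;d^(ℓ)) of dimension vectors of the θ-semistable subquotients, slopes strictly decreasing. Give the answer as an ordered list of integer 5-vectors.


Barcode: M ≅ I[1,5], I[3,5], I[4,4]. HN layers by μ_θ (4 steps, strictly decreasing):
  μ^(1)=29; μ^(2)=-1; μ^(3)=-7; μ^(4)=-16

((0, 0, 0, 1, 0); (0, 0, 2, 2, 2); (0, 1, 0, 0, 0); (1, 0, 0, 0, 0))


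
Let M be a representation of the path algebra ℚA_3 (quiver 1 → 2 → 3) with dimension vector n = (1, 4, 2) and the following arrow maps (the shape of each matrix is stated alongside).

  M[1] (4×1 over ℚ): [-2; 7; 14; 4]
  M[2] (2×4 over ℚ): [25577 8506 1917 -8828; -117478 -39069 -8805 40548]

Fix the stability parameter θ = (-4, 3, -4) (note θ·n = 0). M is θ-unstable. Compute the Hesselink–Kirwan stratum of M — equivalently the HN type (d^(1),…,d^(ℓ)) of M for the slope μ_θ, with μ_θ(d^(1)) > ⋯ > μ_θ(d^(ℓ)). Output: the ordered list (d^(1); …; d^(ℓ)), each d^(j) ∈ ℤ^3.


Via rank(M_{q-1}∘⋯∘M_p): M ≅ I[1,3], I[2,2]^2, I[2,3].
μ_θ-semistable layers: μ^(1)=3; μ^(2)=-1/2; μ^(3)=-4

((0, 2, 0); (0, 2, 2); (1, 0, 0))


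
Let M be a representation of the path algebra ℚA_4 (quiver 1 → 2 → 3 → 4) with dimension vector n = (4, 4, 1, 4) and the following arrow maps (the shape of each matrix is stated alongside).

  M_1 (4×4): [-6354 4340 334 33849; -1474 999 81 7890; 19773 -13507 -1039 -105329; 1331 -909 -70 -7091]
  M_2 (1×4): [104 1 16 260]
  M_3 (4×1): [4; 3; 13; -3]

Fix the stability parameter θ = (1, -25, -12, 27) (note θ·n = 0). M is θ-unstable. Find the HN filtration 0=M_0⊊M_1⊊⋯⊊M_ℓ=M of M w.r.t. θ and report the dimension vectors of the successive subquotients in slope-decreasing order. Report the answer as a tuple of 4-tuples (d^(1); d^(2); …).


Interval decomposition of M: I[1,2]^3, I[1,4], I[4,4]^3.
HN type (ℓ=2): μ^(1)=27; μ^(2)=-12

((0, 0, 0, 4); (4, 4, 1, 0))


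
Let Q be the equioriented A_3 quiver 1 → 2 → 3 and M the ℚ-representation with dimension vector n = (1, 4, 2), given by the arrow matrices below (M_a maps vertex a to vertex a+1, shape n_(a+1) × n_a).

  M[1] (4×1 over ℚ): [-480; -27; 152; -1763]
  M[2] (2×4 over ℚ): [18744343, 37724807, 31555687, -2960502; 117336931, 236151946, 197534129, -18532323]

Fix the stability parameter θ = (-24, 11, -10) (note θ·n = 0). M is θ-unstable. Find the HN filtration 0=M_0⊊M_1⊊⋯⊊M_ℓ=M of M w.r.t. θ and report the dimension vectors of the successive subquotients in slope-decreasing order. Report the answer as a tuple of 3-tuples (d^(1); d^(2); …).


Via rank(M_{q-1}∘⋯∘M_p): M ≅ I[1,3], I[2,2]^2, I[2,3].
μ_θ-semistable layers: μ^(1)=11; μ^(2)=1/2; μ^(3)=-24

((0, 2, 0); (0, 2, 2); (1, 0, 0))


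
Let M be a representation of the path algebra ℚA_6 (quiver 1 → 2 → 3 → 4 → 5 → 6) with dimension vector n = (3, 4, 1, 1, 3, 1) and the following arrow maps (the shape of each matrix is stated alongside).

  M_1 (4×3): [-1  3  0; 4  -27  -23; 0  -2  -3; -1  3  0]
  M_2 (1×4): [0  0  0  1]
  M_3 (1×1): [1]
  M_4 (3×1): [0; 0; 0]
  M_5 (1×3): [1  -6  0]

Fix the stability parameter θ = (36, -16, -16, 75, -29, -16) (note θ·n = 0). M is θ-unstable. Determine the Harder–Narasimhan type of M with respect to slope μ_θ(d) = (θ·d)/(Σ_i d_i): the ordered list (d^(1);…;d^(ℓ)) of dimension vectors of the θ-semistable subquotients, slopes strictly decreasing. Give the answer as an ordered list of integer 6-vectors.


Interval decomposition of M: I[1,2]^2, I[1,4], I[2,2], I[5,5]^2, I[5,6].
HN type (ℓ=5): μ^(1)=75; μ^(2)=10; μ^(3)=4/3; μ^(4)=-16; μ^(5)=-29

((0, 0, 0, 1, 0, 0); (2, 2, 0, 0, 0, 0); (1, 1, 1, 0, 0, 0); (0, 1, 0, 0, 0, 1); (0, 0, 0, 0, 3, 0))


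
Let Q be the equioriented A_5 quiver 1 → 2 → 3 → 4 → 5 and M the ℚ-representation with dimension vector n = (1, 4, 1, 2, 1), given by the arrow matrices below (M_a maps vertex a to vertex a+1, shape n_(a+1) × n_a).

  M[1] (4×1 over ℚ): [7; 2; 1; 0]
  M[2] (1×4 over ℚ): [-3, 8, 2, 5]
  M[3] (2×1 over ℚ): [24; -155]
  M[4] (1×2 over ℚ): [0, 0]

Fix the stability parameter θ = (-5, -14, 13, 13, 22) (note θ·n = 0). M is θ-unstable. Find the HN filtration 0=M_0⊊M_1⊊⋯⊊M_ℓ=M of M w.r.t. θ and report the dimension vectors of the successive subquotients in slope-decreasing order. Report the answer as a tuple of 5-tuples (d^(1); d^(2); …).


Barcode: M ≅ I[1,4], I[2,2]^3, I[4,4], I[5,5]. HN layers by μ_θ (4 steps, strictly decreasing):
  μ^(1)=22; μ^(2)=13; μ^(3)=-19/2; μ^(4)=-14

((0, 0, 0, 0, 1); (0, 0, 1, 2, 0); (1, 1, 0, 0, 0); (0, 3, 0, 0, 0))


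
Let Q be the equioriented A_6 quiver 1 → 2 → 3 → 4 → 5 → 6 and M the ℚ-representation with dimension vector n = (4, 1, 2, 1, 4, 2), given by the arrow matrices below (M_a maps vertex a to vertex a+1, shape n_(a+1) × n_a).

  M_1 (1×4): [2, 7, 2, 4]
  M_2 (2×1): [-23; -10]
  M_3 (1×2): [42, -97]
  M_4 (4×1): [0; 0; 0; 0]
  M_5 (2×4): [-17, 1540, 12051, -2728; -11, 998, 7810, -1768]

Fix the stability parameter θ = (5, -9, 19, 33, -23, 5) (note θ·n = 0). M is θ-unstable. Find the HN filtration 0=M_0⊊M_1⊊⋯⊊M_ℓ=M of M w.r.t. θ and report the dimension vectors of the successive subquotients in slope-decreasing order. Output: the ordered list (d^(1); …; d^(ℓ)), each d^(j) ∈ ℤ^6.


Barcode: M ≅ I[1,1]^3, I[1,4], I[3,3], I[5,5]^2, I[5,6]^2. HN layers by μ_θ (5 steps, strictly decreasing):
  μ^(1)=33; μ^(2)=19; μ^(3)=5; μ^(4)=-2; μ^(5)=-23

((0, 0, 0, 1, 0, 0); (0, 0, 2, 0, 0, 0); (3, 0, 0, 0, 0, 2); (1, 1, 0, 0, 0, 0); (0, 0, 0, 0, 4, 0))


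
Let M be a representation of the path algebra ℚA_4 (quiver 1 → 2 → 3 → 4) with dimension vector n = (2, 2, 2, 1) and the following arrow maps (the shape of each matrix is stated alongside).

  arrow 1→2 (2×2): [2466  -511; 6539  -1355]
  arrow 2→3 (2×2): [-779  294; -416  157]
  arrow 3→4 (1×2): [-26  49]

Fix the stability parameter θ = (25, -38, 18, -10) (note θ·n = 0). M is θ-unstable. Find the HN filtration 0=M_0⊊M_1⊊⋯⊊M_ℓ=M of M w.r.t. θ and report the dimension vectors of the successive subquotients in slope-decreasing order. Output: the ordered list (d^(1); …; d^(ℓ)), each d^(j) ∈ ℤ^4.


Barcode: M ≅ I[1,3], I[1,4]. HN layers by μ_θ (3 steps, strictly decreasing):
  μ^(1)=18; μ^(2)=4; μ^(3)=-13/2

((0, 0, 1, 0); (0, 0, 1, 1); (2, 2, 0, 0))


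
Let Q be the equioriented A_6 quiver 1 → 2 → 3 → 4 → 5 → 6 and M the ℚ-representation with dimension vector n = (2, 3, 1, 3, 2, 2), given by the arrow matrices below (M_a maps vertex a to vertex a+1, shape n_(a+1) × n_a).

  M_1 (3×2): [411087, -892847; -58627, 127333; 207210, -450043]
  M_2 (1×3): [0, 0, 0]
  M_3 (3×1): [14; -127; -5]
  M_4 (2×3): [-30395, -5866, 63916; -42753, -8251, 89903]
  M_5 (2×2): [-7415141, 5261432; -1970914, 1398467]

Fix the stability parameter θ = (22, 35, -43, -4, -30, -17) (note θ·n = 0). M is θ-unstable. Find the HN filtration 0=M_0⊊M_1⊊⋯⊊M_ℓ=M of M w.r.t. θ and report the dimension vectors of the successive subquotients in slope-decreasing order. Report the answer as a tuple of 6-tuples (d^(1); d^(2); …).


Via rank(M_{q-1}∘⋯∘M_p): M ≅ I[1,2]^2, I[2,2], I[3,6], I[4,4], I[4,6].
μ_θ-semistable layers: μ^(1)=35; μ^(2)=22; μ^(3)=-4; μ^(4)=-17; μ^(5)=-43

((0, 3, 0, 0, 0, 0); (2, 0, 0, 0, 0, 0); (0, 0, 0, 1, 0, 0); (0, 0, 0, 2, 2, 2); (0, 0, 1, 0, 0, 0))


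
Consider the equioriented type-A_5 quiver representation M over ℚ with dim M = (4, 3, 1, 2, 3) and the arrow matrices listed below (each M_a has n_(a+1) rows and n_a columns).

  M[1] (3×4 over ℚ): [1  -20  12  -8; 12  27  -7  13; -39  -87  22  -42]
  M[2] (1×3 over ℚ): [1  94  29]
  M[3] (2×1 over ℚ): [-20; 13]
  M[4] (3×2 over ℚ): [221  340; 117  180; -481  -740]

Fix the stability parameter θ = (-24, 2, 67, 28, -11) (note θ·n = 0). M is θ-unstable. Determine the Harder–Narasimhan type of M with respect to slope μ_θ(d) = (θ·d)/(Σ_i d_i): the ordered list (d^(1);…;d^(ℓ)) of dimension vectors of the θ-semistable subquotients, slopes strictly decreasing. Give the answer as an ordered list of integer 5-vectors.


Interval decomposition of M: I[1,1], I[1,2]^2, I[1,4], I[4,5], I[5,5]^2.
HN type (ℓ=5): μ^(1)=95/2; μ^(2)=17/2; μ^(3)=2; μ^(4)=-11; μ^(5)=-24

((0, 0, 1, 1, 0); (0, 0, 0, 1, 1); (0, 3, 0, 0, 0); (0, 0, 0, 0, 2); (4, 0, 0, 0, 0))


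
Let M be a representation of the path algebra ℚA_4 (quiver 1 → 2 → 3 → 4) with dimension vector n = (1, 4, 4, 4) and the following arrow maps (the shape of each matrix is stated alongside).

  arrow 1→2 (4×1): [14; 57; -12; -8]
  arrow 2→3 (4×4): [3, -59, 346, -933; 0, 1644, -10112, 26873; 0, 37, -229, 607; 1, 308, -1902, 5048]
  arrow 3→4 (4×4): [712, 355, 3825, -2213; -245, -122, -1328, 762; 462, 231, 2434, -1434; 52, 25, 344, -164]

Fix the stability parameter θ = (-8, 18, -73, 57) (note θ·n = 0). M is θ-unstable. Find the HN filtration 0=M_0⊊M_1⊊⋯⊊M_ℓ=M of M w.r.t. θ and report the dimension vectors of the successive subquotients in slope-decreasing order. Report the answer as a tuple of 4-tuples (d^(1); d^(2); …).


Via rank(M_{q-1}∘⋯∘M_p): M ≅ I[1,4], I[2,3], I[2,4]^2, I[4,4].
μ_θ-semistable layers: μ^(1)=57; μ^(2)=-21; μ^(3)=-55/2

((0, 0, 0, 4); (1, 1, 1, 0); (0, 3, 3, 0))


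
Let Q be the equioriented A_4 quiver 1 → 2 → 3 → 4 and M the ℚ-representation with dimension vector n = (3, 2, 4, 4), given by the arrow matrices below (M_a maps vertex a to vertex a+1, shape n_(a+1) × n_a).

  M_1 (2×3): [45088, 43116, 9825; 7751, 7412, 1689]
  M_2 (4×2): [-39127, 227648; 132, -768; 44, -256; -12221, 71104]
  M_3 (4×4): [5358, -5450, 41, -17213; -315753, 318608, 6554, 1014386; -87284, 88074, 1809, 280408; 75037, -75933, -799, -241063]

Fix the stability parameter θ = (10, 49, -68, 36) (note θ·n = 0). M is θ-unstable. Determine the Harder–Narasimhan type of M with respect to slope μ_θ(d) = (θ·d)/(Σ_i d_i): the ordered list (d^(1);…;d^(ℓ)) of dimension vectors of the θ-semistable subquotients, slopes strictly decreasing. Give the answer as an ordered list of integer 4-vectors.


Interval decomposition of M: I[1,1], I[1,2], I[1,4], I[3,4]^3.
HN type (ℓ=5): μ^(1)=49; μ^(2)=36; μ^(3)=10; μ^(4)=-3; μ^(5)=-68

((0, 1, 0, 0); (0, 0, 0, 4); (2, 0, 0, 0); (1, 1, 1, 0); (0, 0, 3, 0))


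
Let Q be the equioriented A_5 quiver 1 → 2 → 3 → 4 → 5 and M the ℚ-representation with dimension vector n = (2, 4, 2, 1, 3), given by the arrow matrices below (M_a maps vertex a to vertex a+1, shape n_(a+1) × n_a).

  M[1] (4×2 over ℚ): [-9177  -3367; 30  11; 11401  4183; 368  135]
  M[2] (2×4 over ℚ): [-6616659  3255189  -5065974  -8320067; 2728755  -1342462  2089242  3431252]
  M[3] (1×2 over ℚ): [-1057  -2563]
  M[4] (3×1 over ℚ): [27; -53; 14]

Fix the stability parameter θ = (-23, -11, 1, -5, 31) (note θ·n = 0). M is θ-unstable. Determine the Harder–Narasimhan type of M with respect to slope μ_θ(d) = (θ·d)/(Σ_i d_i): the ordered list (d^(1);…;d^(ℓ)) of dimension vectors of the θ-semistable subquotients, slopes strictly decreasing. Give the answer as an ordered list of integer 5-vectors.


Via rank(M_{q-1}∘⋯∘M_p): M ≅ I[1,3], I[1,5], I[2,2]^2, I[5,5]^2.
μ_θ-semistable layers: μ^(1)=31; μ^(2)=1; μ^(3)=-2; μ^(4)=-11; μ^(5)=-23

((0, 0, 0, 0, 3); (0, 0, 1, 0, 0); (0, 0, 1, 1, 0); (0, 4, 0, 0, 0); (2, 0, 0, 0, 0))


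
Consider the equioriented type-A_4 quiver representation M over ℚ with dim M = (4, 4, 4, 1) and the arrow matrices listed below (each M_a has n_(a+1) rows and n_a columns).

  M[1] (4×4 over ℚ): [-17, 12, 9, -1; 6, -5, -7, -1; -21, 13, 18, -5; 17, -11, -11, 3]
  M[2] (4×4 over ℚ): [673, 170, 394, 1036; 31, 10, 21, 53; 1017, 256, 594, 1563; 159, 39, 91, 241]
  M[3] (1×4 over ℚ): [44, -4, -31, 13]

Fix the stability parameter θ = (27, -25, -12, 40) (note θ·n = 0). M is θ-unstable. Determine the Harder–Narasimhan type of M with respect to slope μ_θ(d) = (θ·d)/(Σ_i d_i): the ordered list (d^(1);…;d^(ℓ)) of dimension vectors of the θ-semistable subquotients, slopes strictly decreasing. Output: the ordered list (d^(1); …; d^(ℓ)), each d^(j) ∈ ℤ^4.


Interval decomposition of M: I[1,3]^3, I[1,4].
HN type (ℓ=2): μ^(1)=40; μ^(2)=-10/3

((0, 0, 0, 1); (4, 4, 4, 0))


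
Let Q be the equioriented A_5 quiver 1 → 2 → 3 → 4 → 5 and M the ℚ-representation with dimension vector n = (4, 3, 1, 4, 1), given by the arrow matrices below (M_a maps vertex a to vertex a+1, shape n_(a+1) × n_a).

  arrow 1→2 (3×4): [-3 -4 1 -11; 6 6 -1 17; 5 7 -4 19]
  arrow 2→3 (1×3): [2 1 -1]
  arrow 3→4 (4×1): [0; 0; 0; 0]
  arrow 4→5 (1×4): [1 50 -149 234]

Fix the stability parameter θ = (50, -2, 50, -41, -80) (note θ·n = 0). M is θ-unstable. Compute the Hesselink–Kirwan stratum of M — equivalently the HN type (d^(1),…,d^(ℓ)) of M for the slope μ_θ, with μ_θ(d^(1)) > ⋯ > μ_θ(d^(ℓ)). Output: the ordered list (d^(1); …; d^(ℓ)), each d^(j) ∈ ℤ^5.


Barcode: M ≅ I[1,1], I[1,2]^2, I[1,3], I[4,4]^3, I[4,5]. HN layers by μ_θ (4 steps, strictly decreasing):
  μ^(1)=50; μ^(2)=24; μ^(3)=-41; μ^(4)=-121/2

((1, 0, 1, 0, 0); (3, 3, 0, 0, 0); (0, 0, 0, 3, 0); (0, 0, 0, 1, 1))


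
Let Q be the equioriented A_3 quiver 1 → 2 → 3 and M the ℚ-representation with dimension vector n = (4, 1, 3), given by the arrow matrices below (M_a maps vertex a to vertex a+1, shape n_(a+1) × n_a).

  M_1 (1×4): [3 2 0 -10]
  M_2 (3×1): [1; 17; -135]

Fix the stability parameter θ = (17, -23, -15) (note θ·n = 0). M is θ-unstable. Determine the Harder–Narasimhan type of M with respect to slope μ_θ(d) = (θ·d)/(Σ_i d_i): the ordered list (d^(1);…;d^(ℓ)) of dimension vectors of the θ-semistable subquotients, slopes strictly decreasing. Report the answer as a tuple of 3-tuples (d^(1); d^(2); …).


Interval decomposition of M: I[1,1]^3, I[1,3], I[3,3]^2.
HN type (ℓ=3): μ^(1)=17; μ^(2)=-7; μ^(3)=-15

((3, 0, 0); (1, 1, 1); (0, 0, 2))


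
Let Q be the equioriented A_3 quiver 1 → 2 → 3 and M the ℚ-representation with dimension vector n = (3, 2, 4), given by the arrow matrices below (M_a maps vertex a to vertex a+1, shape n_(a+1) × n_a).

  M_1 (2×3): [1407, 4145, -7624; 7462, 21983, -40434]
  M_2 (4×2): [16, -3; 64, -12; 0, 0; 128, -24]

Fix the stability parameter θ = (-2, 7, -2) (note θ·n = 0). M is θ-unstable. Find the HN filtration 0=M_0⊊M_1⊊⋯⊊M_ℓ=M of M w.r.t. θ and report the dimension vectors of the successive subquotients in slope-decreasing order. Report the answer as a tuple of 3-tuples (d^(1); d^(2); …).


Via rank(M_{q-1}∘⋯∘M_p): M ≅ I[1,1], I[1,2], I[1,3], I[3,3]^3.
μ_θ-semistable layers: μ^(1)=7; μ^(2)=5/2; μ^(3)=-2

((0, 1, 0); (0, 1, 1); (3, 0, 3))


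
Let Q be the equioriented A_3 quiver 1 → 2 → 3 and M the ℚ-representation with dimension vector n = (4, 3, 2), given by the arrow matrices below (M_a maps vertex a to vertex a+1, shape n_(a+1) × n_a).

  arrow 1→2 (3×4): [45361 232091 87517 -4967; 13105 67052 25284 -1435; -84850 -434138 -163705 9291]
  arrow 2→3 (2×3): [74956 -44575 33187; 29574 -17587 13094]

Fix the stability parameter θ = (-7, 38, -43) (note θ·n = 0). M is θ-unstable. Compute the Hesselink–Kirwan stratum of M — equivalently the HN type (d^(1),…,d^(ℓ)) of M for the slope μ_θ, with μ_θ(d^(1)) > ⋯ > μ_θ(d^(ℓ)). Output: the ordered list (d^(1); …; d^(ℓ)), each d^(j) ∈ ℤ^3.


Interval decomposition of M: I[1,1], I[1,2], I[1,3]^2.
HN type (ℓ=3): μ^(1)=38; μ^(2)=-5/2; μ^(3)=-7

((0, 1, 0); (0, 2, 2); (4, 0, 0))


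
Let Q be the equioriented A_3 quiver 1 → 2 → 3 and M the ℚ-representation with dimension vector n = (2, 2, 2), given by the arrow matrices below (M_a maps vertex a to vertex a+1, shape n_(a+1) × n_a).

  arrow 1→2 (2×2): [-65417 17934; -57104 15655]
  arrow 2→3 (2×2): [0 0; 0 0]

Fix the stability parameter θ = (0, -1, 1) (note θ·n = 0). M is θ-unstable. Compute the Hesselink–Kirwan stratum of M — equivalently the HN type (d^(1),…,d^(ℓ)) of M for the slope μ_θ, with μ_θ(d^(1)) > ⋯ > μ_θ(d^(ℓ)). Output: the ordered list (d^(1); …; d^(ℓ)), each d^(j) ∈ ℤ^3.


Via rank(M_{q-1}∘⋯∘M_p): M ≅ I[1,2]^2, I[3,3]^2.
μ_θ-semistable layers: μ^(1)=1; μ^(2)=-1/2

((0, 0, 2); (2, 2, 0))


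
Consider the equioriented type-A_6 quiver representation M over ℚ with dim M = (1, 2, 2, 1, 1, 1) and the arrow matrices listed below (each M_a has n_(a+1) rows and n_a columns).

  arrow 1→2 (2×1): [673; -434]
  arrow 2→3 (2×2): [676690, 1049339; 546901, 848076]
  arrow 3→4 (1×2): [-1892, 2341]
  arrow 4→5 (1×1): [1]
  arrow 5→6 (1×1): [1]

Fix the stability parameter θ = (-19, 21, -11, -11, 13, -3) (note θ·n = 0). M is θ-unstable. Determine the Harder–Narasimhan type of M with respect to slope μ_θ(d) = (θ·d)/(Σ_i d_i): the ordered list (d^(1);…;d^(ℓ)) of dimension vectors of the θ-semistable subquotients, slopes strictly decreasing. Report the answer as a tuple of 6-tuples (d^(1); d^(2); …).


Via rank(M_{q-1}∘⋯∘M_p): M ≅ I[1,6], I[2,3].
μ_θ-semistable layers: μ^(1)=5; μ^(2)=-1/3; μ^(3)=-19

((0, 1, 1, 0, 1, 1); (0, 1, 1, 1, 0, 0); (1, 0, 0, 0, 0, 0))


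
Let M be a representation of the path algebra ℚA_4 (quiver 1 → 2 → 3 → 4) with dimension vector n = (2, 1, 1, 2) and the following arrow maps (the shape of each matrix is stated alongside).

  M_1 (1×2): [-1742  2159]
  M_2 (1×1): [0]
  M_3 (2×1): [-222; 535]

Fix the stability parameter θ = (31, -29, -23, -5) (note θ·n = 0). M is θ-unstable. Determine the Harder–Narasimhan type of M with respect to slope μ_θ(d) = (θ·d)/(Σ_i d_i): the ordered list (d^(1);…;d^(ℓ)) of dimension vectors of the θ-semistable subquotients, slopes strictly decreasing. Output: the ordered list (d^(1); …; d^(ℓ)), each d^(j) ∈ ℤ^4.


Via rank(M_{q-1}∘⋯∘M_p): M ≅ I[1,1], I[1,2], I[3,4], I[4,4].
μ_θ-semistable layers: μ^(1)=31; μ^(2)=1; μ^(3)=-5; μ^(4)=-23

((1, 0, 0, 0); (1, 1, 0, 0); (0, 0, 0, 2); (0, 0, 1, 0))


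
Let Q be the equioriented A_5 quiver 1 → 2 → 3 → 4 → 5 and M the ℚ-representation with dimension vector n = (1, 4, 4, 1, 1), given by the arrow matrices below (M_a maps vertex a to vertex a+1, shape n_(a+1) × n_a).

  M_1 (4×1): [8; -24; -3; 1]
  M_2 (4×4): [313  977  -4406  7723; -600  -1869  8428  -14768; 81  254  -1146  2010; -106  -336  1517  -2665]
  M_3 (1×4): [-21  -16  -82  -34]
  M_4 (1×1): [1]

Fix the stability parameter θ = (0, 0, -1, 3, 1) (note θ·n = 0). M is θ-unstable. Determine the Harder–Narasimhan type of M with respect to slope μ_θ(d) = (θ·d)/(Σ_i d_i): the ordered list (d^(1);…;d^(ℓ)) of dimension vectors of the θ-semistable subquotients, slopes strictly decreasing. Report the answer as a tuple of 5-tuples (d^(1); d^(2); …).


Interval decomposition of M: I[1,5], I[2,3]^3.
HN type (ℓ=3): μ^(1)=2; μ^(2)=-1/3; μ^(3)=-1/2

((0, 0, 0, 1, 1); (1, 1, 1, 0, 0); (0, 3, 3, 0, 0))


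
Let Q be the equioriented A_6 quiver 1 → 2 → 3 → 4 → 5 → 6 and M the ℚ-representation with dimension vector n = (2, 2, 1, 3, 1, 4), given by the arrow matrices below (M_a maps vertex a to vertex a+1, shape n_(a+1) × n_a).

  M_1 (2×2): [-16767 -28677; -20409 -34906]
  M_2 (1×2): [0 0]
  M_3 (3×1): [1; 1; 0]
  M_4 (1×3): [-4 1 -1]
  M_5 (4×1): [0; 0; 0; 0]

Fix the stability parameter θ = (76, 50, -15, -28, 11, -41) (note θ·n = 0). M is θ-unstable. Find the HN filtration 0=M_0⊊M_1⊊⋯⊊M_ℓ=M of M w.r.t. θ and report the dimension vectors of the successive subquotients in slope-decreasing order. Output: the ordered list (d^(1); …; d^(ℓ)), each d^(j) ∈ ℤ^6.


Interval decomposition of M: I[1,2]^2, I[3,5], I[4,4]^2, I[6,6]^4.
HN type (ℓ=5): μ^(1)=63; μ^(2)=11; μ^(3)=-43/2; μ^(4)=-28; μ^(5)=-41

((2, 2, 0, 0, 0, 0); (0, 0, 0, 0, 1, 0); (0, 0, 1, 1, 0, 0); (0, 0, 0, 2, 0, 0); (0, 0, 0, 0, 0, 4))


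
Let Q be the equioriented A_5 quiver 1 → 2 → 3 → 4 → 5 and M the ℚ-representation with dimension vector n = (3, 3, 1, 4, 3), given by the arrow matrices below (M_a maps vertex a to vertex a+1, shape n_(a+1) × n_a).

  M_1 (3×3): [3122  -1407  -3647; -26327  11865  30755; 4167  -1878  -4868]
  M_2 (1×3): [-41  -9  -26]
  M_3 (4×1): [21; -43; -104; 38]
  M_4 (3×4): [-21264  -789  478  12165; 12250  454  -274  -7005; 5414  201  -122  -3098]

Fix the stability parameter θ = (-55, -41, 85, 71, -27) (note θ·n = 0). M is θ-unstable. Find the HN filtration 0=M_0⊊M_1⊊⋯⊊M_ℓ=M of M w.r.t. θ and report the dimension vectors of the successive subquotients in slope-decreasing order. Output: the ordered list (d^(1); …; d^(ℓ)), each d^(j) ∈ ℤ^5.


Via rank(M_{q-1}∘⋯∘M_p): M ≅ I[1,1], I[1,2], I[1,5], I[2,2], I[4,4], I[4,5]^2.
μ_θ-semistable layers: μ^(1)=71; μ^(2)=43; μ^(3)=22; μ^(4)=-41; μ^(5)=-55

((0, 0, 0, 1, 0); (0, 0, 1, 1, 1); (0, 0, 0, 2, 2); (0, 3, 0, 0, 0); (3, 0, 0, 0, 0))


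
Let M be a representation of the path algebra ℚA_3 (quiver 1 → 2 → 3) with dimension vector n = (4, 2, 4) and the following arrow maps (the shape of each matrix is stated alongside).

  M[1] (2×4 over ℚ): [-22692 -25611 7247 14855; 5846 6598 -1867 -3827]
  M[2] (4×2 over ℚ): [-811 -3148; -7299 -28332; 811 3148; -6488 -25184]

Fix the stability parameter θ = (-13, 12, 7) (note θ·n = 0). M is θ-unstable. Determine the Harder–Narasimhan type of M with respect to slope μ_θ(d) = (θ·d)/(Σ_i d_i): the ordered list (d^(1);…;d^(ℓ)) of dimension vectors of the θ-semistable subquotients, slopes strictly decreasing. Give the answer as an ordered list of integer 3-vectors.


Interval decomposition of M: I[1,1]^2, I[1,2], I[1,3], I[3,3]^3.
HN type (ℓ=4): μ^(1)=12; μ^(2)=19/2; μ^(3)=7; μ^(4)=-13

((0, 1, 0); (0, 1, 1); (0, 0, 3); (4, 0, 0))


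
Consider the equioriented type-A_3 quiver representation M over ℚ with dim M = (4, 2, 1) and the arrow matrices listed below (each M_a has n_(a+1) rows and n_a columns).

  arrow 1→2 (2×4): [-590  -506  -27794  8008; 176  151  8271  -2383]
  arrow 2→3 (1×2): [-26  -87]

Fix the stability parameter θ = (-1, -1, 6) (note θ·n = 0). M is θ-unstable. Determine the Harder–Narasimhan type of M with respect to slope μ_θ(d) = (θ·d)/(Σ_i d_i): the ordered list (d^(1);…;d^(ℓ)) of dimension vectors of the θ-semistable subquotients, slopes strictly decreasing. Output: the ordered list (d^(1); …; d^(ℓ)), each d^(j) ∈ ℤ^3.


Via rank(M_{q-1}∘⋯∘M_p): M ≅ I[1,1]^2, I[1,2], I[1,3].
μ_θ-semistable layers: μ^(1)=6; μ^(2)=-1

((0, 0, 1); (4, 2, 0))


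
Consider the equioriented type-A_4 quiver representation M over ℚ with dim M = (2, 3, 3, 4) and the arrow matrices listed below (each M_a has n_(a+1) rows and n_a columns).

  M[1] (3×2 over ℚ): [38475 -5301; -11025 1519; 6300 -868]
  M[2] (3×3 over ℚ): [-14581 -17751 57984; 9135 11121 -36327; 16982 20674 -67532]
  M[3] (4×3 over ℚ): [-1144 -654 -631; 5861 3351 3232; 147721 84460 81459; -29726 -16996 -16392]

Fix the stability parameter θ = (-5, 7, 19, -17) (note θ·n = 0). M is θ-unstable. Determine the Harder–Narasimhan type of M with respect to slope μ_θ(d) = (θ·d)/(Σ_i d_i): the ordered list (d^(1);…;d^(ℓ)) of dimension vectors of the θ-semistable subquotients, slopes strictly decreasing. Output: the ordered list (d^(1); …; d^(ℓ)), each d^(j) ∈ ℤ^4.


Interval decomposition of M: I[1,1], I[1,2], I[2,4]^2, I[3,4], I[4,4].
HN type (ℓ=5): μ^(1)=7; μ^(2)=3; μ^(3)=1; μ^(4)=-5; μ^(5)=-17

((0, 1, 0, 0); (0, 2, 2, 2); (0, 0, 1, 1); (2, 0, 0, 0); (0, 0, 0, 1))


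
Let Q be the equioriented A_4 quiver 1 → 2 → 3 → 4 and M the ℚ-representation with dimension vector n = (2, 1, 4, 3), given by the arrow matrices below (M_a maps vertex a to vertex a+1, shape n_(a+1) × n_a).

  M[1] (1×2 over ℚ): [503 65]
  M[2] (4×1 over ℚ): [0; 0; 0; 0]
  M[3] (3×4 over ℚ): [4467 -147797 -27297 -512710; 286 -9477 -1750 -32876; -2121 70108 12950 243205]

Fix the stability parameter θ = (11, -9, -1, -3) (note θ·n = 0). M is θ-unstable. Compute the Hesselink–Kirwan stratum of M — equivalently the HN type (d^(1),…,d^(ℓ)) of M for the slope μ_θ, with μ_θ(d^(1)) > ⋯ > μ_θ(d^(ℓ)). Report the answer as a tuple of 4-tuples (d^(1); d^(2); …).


Via rank(M_{q-1}∘⋯∘M_p): M ≅ I[1,1], I[1,2], I[3,3], I[3,4]^3.
μ_θ-semistable layers: μ^(1)=11; μ^(2)=1; μ^(3)=-1; μ^(4)=-2

((1, 0, 0, 0); (1, 1, 0, 0); (0, 0, 1, 0); (0, 0, 3, 3))


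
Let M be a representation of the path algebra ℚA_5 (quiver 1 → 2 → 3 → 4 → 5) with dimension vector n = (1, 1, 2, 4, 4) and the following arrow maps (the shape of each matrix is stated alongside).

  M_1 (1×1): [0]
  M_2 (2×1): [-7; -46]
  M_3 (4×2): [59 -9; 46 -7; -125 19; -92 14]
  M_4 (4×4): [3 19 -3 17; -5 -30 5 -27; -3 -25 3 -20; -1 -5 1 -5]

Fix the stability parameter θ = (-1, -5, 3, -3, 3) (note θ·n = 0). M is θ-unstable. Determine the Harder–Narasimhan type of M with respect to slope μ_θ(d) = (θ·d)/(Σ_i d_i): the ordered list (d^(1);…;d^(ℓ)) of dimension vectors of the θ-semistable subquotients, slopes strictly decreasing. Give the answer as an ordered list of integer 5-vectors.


Via rank(M_{q-1}∘⋯∘M_p): M ≅ I[1,1], I[2,4], I[3,5], I[4,5]^2, I[5,5].
μ_θ-semistable layers: μ^(1)=3; μ^(2)=0; μ^(3)=-1; μ^(4)=-3; μ^(5)=-5

((0, 0, 0, 0, 4); (0, 0, 2, 2, 0); (1, 0, 0, 0, 0); (0, 0, 0, 2, 0); (0, 1, 0, 0, 0))


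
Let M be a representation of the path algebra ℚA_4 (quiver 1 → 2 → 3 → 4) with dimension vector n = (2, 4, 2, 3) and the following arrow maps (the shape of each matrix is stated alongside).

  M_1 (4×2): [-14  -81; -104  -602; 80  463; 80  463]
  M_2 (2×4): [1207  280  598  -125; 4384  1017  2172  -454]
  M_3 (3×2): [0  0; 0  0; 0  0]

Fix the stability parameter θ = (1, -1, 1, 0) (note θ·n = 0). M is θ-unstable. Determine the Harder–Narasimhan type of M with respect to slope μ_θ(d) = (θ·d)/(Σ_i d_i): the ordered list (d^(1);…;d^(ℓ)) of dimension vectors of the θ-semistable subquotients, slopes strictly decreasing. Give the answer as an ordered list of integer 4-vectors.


Via rank(M_{q-1}∘⋯∘M_p): M ≅ I[1,2], I[1,3], I[2,2], I[2,3], I[4,4]^3.
μ_θ-semistable layers: μ^(1)=1; μ^(2)=0; μ^(3)=-1

((0, 0, 2, 0); (2, 2, 0, 3); (0, 2, 0, 0))


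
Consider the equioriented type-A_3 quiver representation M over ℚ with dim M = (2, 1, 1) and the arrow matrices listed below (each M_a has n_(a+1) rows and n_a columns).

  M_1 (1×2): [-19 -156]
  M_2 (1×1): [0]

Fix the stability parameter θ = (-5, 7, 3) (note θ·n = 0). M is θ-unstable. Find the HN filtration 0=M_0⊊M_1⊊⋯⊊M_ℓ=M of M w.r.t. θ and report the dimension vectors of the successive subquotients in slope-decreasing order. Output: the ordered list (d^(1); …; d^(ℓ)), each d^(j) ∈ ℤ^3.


Via rank(M_{q-1}∘⋯∘M_p): M ≅ I[1,1], I[1,2], I[3,3].
μ_θ-semistable layers: μ^(1)=7; μ^(2)=3; μ^(3)=-5

((0, 1, 0); (0, 0, 1); (2, 0, 0))


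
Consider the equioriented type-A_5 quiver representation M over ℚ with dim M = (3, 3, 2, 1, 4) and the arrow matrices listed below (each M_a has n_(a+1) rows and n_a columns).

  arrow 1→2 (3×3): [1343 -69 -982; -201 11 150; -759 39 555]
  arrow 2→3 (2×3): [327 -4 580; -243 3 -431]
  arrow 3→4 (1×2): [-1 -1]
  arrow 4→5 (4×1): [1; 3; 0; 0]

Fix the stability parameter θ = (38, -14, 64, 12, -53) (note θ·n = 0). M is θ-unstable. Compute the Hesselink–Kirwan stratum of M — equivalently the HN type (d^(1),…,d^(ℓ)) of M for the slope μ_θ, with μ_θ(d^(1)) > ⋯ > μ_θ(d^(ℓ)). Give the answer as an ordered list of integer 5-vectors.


Via rank(M_{q-1}∘⋯∘M_p): M ≅ I[1,1], I[1,3], I[1,5], I[2,2], I[5,5]^3.
μ_θ-semistable layers: μ^(1)=64; μ^(2)=38; μ^(3)=12; μ^(4)=47/5; μ^(5)=-14; μ^(6)=-53

((0, 0, 1, 0, 0); (1, 0, 0, 0, 0); (1, 1, 0, 0, 0); (1, 1, 1, 1, 1); (0, 1, 0, 0, 0); (0, 0, 0, 0, 3))
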